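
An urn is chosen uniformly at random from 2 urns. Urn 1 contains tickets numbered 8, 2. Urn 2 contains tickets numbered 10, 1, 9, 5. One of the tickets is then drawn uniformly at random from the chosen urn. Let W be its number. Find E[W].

45/8

E[W | urn 1] = (8+2)/2 = 5.
E[W | urn 2] = (10+1+9+5)/4 = 25/4.
E[W] = (1/2)·(5) + (1/2)·(25/4) = 45/8.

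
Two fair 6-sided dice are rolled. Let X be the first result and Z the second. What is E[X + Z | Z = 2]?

11/2

Outcomes with Z = 2: (1,2), (2,2), (3,2), (4,2), (5,2), (6,2), each with probability 1/36.
E[X + Z | Z = 2] = (3 + 4 + 5 + 6 + 7 + 8) / 6 = 11/2.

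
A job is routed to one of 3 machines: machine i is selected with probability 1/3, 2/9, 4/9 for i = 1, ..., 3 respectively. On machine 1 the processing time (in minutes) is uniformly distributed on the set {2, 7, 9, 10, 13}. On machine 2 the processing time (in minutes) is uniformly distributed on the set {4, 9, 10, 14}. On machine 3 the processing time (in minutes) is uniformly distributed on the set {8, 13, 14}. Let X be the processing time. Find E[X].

E[X | machine 1] = (2+7+9+10+13)/5 = 41/5.
E[X | machine 2] = (4+9+10+14)/4 = 37/4.
E[X | machine 3] = (8+13+14)/3 = 35/3.
By the law of total expectation,
E[X] = (1/3)·(41/5) + (2/9)·(37/4) + (4/9)·(35/3) = 2693/270.

2693/270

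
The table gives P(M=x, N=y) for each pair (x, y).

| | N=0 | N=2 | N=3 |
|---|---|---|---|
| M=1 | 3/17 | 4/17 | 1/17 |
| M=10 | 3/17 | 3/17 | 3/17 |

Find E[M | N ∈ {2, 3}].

65/11

P(N ∈ {2, 3}) = 11/17.
Σ M·P over the event = 1·(4/17) + 1·(1/17) + 10·(3/17) + 10·(3/17) = 65/17.
E[M | N ∈ {2, 3}] = (65/17) / (11/17) = 65/11.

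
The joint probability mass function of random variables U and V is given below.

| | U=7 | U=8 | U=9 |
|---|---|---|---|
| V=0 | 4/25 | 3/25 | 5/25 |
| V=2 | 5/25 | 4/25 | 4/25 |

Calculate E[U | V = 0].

97/12

P(V = 0) = 12/25.
Σ U·P over the event = 7·(4/25) + 8·(3/25) + 9·(5/25) = 97/25.
E[U | V = 0] = (97/25) / (12/25) = 97/12.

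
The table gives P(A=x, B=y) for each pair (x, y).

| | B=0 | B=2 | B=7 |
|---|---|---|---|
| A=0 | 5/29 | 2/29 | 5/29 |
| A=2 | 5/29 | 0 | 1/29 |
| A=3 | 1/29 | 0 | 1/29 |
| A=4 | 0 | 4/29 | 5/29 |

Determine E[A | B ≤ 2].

P(B ≤ 2) = 17/29.
Σ A·P over the event = 0·(5/29) + 0·(2/29) + 2·(5/29) + 3·(1/29) + 4·(4/29) = 1.
E[A | B ≤ 2] = (1) / (17/29) = 29/17.

29/17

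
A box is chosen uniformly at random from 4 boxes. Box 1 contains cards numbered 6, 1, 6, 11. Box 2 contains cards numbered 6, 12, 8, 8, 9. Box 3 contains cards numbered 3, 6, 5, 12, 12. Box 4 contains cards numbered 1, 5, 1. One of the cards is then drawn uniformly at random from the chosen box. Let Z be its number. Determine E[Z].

E[Z | box 1] = (6+1+6+11)/4 = 6.
E[Z | box 2] = (6+12+8+8+9)/5 = 43/5.
E[Z | box 3] = (3+6+5+12+12)/5 = 38/5.
E[Z | box 4] = (1+5+1)/3 = 7/3.
E[Z] = (1/4)·(6) + (1/4)·(43/5) + (1/4)·(38/5) + (1/4)·(7/3) = 92/15.

92/15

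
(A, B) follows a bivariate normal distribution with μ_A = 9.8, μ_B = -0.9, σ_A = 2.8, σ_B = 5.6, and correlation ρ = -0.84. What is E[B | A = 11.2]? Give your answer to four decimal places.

-3.2520

E[B | A=x] = μ_B + ρ(σ_B/σ_A)(x − μ_A) for jointly normal variables.
E[B | A=11.2] = -0.9 + (-0.84)·(5.6/2.8)·(11.2 − (9.8)) = -0.9 + (-1.68)·(1.4) = -3.2520.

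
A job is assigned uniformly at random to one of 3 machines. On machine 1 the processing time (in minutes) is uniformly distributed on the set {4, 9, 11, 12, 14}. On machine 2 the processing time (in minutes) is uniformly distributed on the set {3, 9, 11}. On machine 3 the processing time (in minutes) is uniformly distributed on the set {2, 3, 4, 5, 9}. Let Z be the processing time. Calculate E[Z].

E[Z | machine 1] = (4+9+11+12+14)/5 = 10.
E[Z | machine 2] = (3+9+11)/3 = 23/3.
E[Z | machine 3] = (2+3+4+5+9)/5 = 23/5.
By the law of total expectation,
E[Z] = (1/3)·(10) + (1/3)·(23/3) + (1/3)·(23/5) = 334/45.

334/45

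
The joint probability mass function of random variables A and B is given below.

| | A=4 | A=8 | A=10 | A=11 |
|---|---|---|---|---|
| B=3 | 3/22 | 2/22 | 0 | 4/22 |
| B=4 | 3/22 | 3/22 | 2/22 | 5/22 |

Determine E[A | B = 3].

P(B = 3) = 9/22.
Σ A·P over the event = 4·(3/22) + 8·(2/22) + 11·(4/22) = 36/11.
E[A | B = 3] = (36/11) / (9/22) = 8.

8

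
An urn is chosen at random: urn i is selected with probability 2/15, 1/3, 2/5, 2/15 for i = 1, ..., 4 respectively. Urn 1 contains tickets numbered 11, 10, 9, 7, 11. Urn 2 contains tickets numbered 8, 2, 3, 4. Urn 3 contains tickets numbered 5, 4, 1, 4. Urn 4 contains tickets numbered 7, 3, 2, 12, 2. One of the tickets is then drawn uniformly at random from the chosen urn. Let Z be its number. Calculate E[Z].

E[Z | urn 1] = (11+10+9+7+11)/5 = 48/5.
E[Z | urn 2] = (8+2+3+4)/4 = 17/4.
E[Z | urn 3] = (5+4+1+4)/4 = 7/2.
E[Z | urn 4] = (7+3+2+12+2)/5 = 26/5.
E[Z] = (2/15)·(48/5) + (1/3)·(17/4) + (2/5)·(7/2) + (2/15)·(26/5) = 479/100.

479/100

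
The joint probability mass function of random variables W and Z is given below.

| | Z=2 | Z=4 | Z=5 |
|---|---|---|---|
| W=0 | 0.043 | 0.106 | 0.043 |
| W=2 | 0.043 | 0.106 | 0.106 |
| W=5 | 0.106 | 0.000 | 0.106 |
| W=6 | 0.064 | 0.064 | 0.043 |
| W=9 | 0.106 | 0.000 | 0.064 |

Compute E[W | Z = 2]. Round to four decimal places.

P(Z = 2) = 0.362.
Summing W·P(W=x,Z=y) over the conditioning event gives 1.954.
E[W | Z = 2] = (1.954) / (0.362) = 5.3978.

5.3978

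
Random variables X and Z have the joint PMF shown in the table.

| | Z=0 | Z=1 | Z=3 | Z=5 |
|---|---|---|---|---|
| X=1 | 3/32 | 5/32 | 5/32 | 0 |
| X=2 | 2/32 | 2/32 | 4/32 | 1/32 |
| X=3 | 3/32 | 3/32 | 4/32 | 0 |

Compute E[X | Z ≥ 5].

P(Z ≥ 5) = 1/32.
Σ X·P over the event = 2·(1/32) = 1/16.
E[X | Z ≥ 5] = (1/16) / (1/32) = 2.

2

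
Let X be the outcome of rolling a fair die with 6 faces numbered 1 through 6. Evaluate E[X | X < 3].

3/2

Given X < 3, X is equally likely to be any of {1, 2}.
E[X | X < 3] = (1 + 2) / 2 = 3/2.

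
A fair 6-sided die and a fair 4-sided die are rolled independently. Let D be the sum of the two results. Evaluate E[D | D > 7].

26/3

P(D > 7) = 1/4.
Σ over the event: 8·1/8 + 9·1/12 + 10·1/24 = 13/6.
E[D | D > 7] = (13/6) / (1/4) = 26/3.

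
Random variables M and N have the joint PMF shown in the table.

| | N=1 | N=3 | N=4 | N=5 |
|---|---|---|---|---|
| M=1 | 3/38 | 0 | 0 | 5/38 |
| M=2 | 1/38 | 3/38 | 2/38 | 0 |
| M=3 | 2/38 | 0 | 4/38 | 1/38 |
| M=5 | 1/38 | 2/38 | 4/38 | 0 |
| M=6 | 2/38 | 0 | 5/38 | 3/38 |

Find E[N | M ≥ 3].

P(M ≥ 3) = 12/19.
Summing N·P(M=x,N=y) over the conditioning event gives 83/38.
E[N | M ≥ 3] = (83/38) / (12/19) = 83/24.

83/24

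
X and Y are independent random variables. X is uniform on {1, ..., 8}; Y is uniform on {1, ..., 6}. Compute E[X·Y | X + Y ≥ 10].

91/3

P(X + Y ≥ 10) = 5/16.
Summing XY·P(x,y) over outcomes with X + Y ≥ 10 gives 455/48.
E[X·Y | X + Y ≥ 10] = (455/48) / (5/16) = 91/3.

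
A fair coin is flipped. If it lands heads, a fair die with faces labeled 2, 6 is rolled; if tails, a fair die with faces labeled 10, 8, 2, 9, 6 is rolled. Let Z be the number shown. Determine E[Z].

11/2

E[Z | heads] = (2+6)/2 = 4.
E[Z | tails] = (10+8+2+9+6)/5 = 7.
By the law of total expectation,
E[Z] = (1/2)·(4) + (1/2)·(7) = 11/2.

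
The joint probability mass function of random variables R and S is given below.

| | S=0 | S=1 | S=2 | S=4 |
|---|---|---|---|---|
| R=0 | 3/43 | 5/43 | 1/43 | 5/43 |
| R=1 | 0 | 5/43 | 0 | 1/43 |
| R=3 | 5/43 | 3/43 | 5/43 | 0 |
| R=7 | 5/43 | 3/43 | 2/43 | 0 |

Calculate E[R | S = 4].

P(S = 4) = 6/43.
Σ R·P over the event = 0·(5/43) + 1·(1/43) = 1/43.
E[R | S = 4] = (1/43) / (6/43) = 1/6.

1/6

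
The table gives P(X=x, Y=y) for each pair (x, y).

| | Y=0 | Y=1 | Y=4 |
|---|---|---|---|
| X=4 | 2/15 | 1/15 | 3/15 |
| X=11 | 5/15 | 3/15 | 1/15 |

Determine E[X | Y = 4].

P(Y = 4) = 4/15.
Σ X·P over the event = 4·(3/15) + 11·(1/15) = 23/15.
E[X | Y = 4] = (23/15) / (4/15) = 23/4.

23/4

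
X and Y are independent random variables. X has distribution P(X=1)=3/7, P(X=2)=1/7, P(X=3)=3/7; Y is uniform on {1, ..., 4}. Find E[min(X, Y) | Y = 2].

11/7

P(Y = 2) = 1/4.
Summing min(X,Y)·P(x,y) over outcomes with Y = 2 gives 11/28.
E[min(X, Y) | Y = 2] = (11/28) / (1/4) = 11/7.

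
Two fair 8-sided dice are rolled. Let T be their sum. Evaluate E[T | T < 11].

P(T < 11) = 43/64.
E[T | T < 11] = (155/32) / (43/64) = 310/43.

310/43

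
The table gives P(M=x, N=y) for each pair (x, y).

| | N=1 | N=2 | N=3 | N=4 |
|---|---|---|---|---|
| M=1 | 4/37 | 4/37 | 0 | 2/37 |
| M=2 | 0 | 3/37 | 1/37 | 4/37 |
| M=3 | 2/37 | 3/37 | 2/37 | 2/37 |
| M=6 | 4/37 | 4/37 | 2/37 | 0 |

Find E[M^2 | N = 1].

P(N = 1) = 10/37.
Σ M^2·P over the event = 1·(4/37) + 9·(2/37) + 36·(4/37) = 166/37.
E[M^2 | N = 1] = (166/37) / (10/37) = 83/5.

83/5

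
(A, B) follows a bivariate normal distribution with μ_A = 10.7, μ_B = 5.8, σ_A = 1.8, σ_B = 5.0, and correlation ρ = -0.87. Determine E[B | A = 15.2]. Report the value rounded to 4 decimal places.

E[B | A=x] = μ_B + ρ(σ_B/σ_A)(x − μ_A) for jointly normal variables.
E[B | A=15.2] = 5.8 + (-0.87)·(5.0/1.8)·(15.2 − (10.7)) = 5.8 + (-2.41667)·(4.5) = -5.0750.

-5.0750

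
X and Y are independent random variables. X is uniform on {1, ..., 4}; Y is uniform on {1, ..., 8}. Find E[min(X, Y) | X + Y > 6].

P(X + Y > 6) = 9/16.
Summing min(X,Y)·P(x,y) over outcomes with X + Y > 6 gives 49/32.
E[min(X, Y) | X + Y > 6] = (49/32) / (9/16) = 49/18.

49/18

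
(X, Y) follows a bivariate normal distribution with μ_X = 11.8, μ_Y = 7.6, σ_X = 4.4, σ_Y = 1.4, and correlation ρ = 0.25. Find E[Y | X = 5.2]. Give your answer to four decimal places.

For a bivariate normal, E[Y | X=x] = μ_Y + ρ·(σ_Y/σ_X)·(x − μ_X).
E[Y | X=5.2] = 7.6 + (0.25)·(1.4/4.4)·(5.2 − (11.8)) = 7.6 + (0.079545)·(-6.6) = 7.0750.

7.0750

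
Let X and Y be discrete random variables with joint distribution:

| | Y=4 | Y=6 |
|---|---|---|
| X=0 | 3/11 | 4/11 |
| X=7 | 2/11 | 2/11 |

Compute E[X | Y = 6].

7/3

P(Y = 6) = 6/11.
Summing X·P(X=x,Y=y) over the conditioning event gives 14/11.
E[X | Y = 6] = (14/11) / (6/11) = 7/3.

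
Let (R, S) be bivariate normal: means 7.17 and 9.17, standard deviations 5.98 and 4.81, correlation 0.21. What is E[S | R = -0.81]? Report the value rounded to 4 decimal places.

For a bivariate normal, E[S | R=x] = μ_S + ρ·(σ_S/σ_R)·(x − μ_R).
E[S | R=-0.81] = 9.17 + (0.21)·(4.81/5.98)·(-0.81 − (7.17)) = 9.17 + (0.16891)·(-7.98) = 7.8221.

7.8221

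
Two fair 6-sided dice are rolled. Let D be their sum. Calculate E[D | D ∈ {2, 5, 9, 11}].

80/11

P(D ∈ {2, 5, 9, 11}) = 11/36.
Σ over the event: 2·1/36 + 5·1/9 + 9·1/9 + 11·1/18 = 20/9.
E[D | D ∈ {2, 5, 9, 11}] = (20/9) / (11/36) = 80/11.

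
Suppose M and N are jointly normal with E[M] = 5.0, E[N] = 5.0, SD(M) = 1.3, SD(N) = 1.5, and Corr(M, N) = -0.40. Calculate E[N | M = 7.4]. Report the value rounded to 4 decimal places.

E[N | M=x] = μ_N + ρ(σ_N/σ_M)(x − μ_M) for jointly normal variables.
E[N | M=7.4] = 5.0 + (-0.40)·(1.5/1.3)·(7.4 − (5.0)) = 5.0 + (-0.46154)·(2.4) = 3.8923.

3.8923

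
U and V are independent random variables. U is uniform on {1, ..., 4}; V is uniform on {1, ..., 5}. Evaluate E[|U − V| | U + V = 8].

1

P(U + V = 8) = 1/10.
Summing |U−V|·P(x,y) over outcomes with U + V = 8 gives 1/10.
E[|U − V| | U + V = 8] = (1/10) / (1/10) = 1.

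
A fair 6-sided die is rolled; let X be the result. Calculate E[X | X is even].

4

Given X is even, X is equally likely to be any of {2, 4, 6}.
E[X | X is even] = (2 + 4 + 6) / 3 = 4.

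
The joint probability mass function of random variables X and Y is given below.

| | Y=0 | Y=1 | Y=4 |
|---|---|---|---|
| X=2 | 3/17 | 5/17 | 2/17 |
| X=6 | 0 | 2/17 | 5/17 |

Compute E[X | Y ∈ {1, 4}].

4

P(Y ∈ {1, 4}) = 14/17.
Summing X·P(X=x,Y=y) over the conditioning event gives 56/17.
E[X | Y ∈ {1, 4}] = (56/17) / (14/17) = 4.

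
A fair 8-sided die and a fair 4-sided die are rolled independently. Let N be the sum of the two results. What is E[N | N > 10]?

P(N > 10) = 3/32.
Σ over the event: 11·1/16 + 12·1/32 = 17/16.
E[N | N > 10] = (17/16) / (3/32) = 34/3.

34/3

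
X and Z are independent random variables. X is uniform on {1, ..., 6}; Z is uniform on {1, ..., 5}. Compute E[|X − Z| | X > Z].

P(X > Z) = 1/2.
Summing |X−Z|·P(x,y) over outcomes with X > Z gives 7/6.
E[|X − Z| | X > Z] = (7/6) / (1/2) = 7/3.

7/3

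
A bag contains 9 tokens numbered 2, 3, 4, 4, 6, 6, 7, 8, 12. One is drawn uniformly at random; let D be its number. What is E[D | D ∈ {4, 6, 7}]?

P(D ∈ {4, 6, 7}) = 5/9.
Σ over the event: 4·2/9 + 6·2/9 + 7·1/9 = 3.
E[D | D ∈ {4, 6, 7}] = (3) / (5/9) = 27/5.

27/5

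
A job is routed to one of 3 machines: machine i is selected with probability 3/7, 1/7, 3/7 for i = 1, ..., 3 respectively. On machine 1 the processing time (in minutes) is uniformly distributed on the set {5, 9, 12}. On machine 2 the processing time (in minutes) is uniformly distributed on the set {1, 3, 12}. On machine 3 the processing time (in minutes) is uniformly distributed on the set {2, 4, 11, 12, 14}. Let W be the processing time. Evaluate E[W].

857/105

E[W | machine 1] = (5+9+12)/3 = 26/3.
E[W | machine 2] = (1+3+12)/3 = 16/3.
E[W | machine 3] = (2+4+11+12+14)/5 = 43/5.
E[W] = (3/7)·(26/3) + (1/7)·(16/3) + (3/7)·(43/5) = 857/105.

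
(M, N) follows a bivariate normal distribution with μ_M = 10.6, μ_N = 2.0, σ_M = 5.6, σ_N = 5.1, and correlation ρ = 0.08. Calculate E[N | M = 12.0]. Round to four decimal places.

2.1020

E[N | M=x] = μ_N + ρ(σ_N/σ_M)(x − μ_M) for jointly normal variables.
E[N | M=12.0] = 2.0 + (0.08)·(5.1/5.6)·(12.0 − (10.6)) = 2.0 + (0.072857)·(1.4) = 2.1020.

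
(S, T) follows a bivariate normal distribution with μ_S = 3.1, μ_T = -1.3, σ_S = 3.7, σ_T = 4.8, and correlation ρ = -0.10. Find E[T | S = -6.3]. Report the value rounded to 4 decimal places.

-0.0805

The regression of T on S has slope ρ·σ_T/σ_S and passes through (μ_S, μ_T).
E[T | S=-6.3] = -1.3 + (-0.10)·(4.8/3.7)·(-6.3 − (3.1)) = -1.3 + (-0.12973)·(-9.4) = -0.0805.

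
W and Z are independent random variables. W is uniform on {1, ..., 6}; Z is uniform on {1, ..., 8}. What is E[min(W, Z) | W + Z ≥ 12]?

16/3

Outcomes with W + Z ≥ 12: (4,8), (5,7), (5,8), (6,6), (6,7), (6,8), each with probability 1/48.
E[min(W, Z) | W + Z ≥ 12] = (4 + 5 + 5 + 6 + 6 + 6) / 6 = 16/3.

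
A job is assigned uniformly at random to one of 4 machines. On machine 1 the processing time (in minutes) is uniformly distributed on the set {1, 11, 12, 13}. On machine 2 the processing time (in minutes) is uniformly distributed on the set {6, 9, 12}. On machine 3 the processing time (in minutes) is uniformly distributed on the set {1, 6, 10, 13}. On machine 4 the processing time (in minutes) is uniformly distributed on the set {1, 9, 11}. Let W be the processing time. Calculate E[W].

E[W | machine 1] = (1+11+12+13)/4 = 37/4.
E[W | machine 2] = (6+9+12)/3 = 9.
E[W | machine 3] = (1+6+10+13)/4 = 15/2.
E[W | machine 4] = (1+9+11)/3 = 7.
By the law of total expectation,
E[W] = (1/4)·(37/4) + (1/4)·(9) + (1/4)·(15/2) + (1/4)·(7) = 131/16.

131/16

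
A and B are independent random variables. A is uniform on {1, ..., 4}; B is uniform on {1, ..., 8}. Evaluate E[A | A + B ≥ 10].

10/3

Outcomes with A + B ≥ 10: (2,8), (3,7), (3,8), (4,6), (4,7), (4,8), each with probability 1/32.
E[A | A + B ≥ 10] = (2 + 3 + 3 + 4 + 4 + 4) / 6 = 10/3.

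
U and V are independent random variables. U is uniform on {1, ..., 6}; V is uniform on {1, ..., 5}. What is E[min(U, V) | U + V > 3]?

P(U + V > 3) = 9/10.
Summing min(U,V)·P(x,y) over outcomes with U + V > 3 gives 67/30.
E[min(U, V) | U + V > 3] = (67/30) / (9/10) = 67/27.

67/27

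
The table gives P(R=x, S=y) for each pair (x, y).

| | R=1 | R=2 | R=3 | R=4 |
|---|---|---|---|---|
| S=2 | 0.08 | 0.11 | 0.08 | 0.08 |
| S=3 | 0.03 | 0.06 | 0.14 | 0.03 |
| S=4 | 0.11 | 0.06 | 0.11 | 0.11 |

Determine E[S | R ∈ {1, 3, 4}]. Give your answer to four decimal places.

3.1169

P(R ∈ {1, 3, 4}) = 0.77.
Summing S·P(R=x,S=y) over the conditioning event gives 2.40.
E[S | R ∈ {1, 3, 4}] = (2.40) / (0.77) = 3.1169.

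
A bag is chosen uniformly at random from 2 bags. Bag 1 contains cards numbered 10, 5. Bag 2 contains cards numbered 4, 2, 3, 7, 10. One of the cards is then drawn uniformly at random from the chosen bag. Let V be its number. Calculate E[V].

127/20

E[V | bag 1] = (10+5)/2 = 15/2.
E[V | bag 2] = (4+2+3+7+10)/5 = 26/5.
E[V] = (1/2)·(15/2) + (1/2)·(26/5) = 127/20.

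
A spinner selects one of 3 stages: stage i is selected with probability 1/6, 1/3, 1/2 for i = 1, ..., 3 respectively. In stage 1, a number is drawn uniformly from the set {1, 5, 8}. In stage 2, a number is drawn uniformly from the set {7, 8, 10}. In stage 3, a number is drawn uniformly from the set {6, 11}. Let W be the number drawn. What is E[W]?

281/36

E[W | stage 1] = (1+5+8)/3 = 14/3.
E[W | stage 2] = (7+8+10)/3 = 25/3.
E[W | stage 3] = (6+11)/2 = 17/2.
E[W] = (1/6)·(14/3) + (1/3)·(25/3) + (1/2)·(17/2) = 281/36.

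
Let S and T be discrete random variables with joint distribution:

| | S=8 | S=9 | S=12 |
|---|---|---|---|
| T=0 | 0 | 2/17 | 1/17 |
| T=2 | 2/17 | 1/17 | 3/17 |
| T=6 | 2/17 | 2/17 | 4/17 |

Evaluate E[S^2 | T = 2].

P(T = 2) = 6/17.
Σ S^2·P over the event = 64·(2/17) + 81·(1/17) + 144·(3/17) = 641/17.
E[S^2 | T = 2] = (641/17) / (6/17) = 641/6.

641/6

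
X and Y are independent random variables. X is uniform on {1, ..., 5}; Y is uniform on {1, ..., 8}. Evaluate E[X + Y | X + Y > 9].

11

Outcomes with X + Y > 9: (2,8), (3,7), (3,8), (4,6), (4,7), (4,8), (5,5), (5,6), (5,7), (5,8), each with probability 1/40.
E[X + Y | X + Y > 9] = (10 + 10 + 11 + 10 + 11 + 12 + 10 + 11 + 12 + 13) / 10 = 11.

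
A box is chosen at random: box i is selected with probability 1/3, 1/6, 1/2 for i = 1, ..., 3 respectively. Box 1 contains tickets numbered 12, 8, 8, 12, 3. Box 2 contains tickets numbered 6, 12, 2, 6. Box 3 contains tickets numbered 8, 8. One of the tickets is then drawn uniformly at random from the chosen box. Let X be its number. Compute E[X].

159/20

E[X | box 1] = (12+8+8+12+3)/5 = 43/5.
E[X | box 2] = (6+12+2+6)/4 = 13/2.
E[X | box 3] = (8+8)/2 = 8.
By the law of total expectation,
E[X] = (1/3)·(43/5) + (1/6)·(13/2) + (1/2)·(8) = 159/20.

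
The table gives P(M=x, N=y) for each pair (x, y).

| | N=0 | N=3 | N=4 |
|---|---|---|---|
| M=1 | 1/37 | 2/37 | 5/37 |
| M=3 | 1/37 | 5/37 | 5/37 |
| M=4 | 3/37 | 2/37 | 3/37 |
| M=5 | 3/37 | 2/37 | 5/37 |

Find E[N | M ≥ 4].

P(M ≥ 4) = 18/37.
Σ N·P over the event = 0·(3/37) + 3·(2/37) + 4·(3/37) + 0·(3/37) + 3·(2/37) + 4·(5/37) = 44/37.
E[N | M ≥ 4] = (44/37) / (18/37) = 22/9.

22/9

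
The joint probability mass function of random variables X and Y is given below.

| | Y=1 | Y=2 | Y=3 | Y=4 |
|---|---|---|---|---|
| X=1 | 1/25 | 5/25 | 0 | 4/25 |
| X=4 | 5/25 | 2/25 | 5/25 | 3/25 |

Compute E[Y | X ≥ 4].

P(X ≥ 4) = 3/5.
Σ Y·P over the event = 1·(5/25) + 2·(2/25) + 3·(5/25) + 4·(3/25) = 36/25.
E[Y | X ≥ 4] = (36/25) / (3/5) = 12/5.

12/5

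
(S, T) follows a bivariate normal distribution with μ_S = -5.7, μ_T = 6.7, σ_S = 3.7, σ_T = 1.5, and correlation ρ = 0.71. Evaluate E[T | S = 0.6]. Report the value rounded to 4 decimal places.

8.5134

E[T | S=x] = μ_T + ρ(σ_T/σ_S)(x − μ_S) for jointly normal variables.
E[T | S=0.6] = 6.7 + (0.71)·(1.5/3.7)·(0.6 − (-5.7)) = 6.7 + (0.28784)·(6.3) = 8.5134.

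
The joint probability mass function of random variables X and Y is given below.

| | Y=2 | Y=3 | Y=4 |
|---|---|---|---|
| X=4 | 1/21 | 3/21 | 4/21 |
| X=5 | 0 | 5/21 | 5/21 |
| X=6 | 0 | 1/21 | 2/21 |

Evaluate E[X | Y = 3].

P(Y = 3) = 3/7.
Σ X·P over the event = 4·(3/21) + 5·(5/21) + 6·(1/21) = 43/21.
E[X | Y = 3] = (43/21) / (3/7) = 43/9.

43/9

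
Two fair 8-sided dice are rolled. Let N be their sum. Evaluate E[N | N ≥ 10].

12

P(N ≥ 10) = 7/16.
Σ over the event: 10·7/64 + 11·3/32 + 12·5/64 + 13·1/16 + 14·3/64 + 15·1/32 + 16·1/64 = 21/4.
E[N | N ≥ 10] = (21/4) / (7/16) = 12.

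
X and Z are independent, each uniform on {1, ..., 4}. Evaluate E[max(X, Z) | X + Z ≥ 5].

37/10

P(X + Z ≥ 5) = 5/8.
Summing max(X,Z)·P(x,y) over outcomes with X + Z ≥ 5 gives 37/16.
E[max(X, Z) | X + Z ≥ 5] = (37/16) / (5/8) = 37/10.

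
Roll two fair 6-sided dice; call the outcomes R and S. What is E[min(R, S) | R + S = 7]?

Outcomes with R + S = 7: (1,6), (2,5), (3,4), (4,3), (5,2), (6,1), each with probability 1/36.
E[min(R, S) | R + S = 7] = (1 + 2 + 3 + 3 + 2 + 1) / 6 = 2.

2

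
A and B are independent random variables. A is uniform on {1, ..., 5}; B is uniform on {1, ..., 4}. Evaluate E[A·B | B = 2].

P(B = 2) = 1/4.
Summing AB·P(x,y) over outcomes with B = 2 gives 3/2.
E[A·B | B = 2] = (3/2) / (1/4) = 6.

6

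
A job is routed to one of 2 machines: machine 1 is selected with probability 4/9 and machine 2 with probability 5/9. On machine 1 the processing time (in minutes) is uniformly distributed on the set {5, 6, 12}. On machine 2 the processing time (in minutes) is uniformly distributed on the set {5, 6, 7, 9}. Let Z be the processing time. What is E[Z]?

E[Z | machine 1] = (5+6+12)/3 = 23/3.
E[Z | machine 2] = (5+6+7+9)/4 = 27/4.
E[Z] = (4/9)·(23/3) + (5/9)·(27/4) = 773/108.

773/108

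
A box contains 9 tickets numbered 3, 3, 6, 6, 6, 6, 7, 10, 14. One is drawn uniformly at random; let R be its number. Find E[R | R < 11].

47/8

P(R < 11) = 8/9.
Σ over the event: 3·2/9 + 6·4/9 + 7·1/9 + 10·1/9 = 47/9.
E[R | R < 11] = (47/9) / (8/9) = 47/8.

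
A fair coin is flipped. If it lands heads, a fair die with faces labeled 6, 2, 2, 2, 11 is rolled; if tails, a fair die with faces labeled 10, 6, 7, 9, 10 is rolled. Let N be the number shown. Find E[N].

E[N | heads] = (6+2+2+2+11)/5 = 23/5.
E[N | tails] = (10+6+7+9+10)/5 = 42/5.
E[N] = (1/2)·(23/5) + (1/2)·(42/5) = 13/2.

13/2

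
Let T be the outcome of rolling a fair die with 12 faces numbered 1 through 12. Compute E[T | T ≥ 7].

19/2

Given T ≥ 7, T is equally likely to be any of {7, 8, 9, 10, 11, 12}.
E[T | T ≥ 7] = (7 + 8 + 9 + 10 + 11 + 12) / 6 = 19/2.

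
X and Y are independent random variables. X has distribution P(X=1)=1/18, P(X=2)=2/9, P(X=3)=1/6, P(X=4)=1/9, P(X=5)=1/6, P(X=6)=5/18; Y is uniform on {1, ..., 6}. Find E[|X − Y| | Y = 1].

53/18

P(Y = 1) = 1/6.
Summing |X−Y|·P(x,y) over outcomes with Y = 1 gives 53/108.
E[|X − Y| | Y = 1] = (53/108) / (1/6) = 53/18.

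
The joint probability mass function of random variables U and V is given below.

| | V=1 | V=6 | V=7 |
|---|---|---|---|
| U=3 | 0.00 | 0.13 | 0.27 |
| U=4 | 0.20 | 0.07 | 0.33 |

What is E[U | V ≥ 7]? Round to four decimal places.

3.5500

P(V ≥ 7) = 0.60.
Σ U·P over the event = 3·(0.27) + 4·(0.33) = 2.13.
E[U | V ≥ 7] = (2.13) / (0.60) = 3.5500.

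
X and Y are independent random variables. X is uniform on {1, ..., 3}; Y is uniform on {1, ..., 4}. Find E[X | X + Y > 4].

Outcomes with X + Y > 4: (1,4), (2,3), (2,4), (3,2), (3,3), (3,4), each with probability 1/12.
E[X | X + Y > 4] = (1 + 2 + 2 + 3 + 3 + 3) / 6 = 7/3.

7/3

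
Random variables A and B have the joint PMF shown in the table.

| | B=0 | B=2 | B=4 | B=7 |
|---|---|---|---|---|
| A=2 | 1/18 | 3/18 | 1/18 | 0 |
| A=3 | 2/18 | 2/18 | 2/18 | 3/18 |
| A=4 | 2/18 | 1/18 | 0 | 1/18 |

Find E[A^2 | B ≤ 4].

P(B ≤ 4) = 7/9.
Summing A^2·P(A=x,B=y) over the conditioning event gives 61/9.
E[A^2 | B ≤ 4] = (61/9) / (7/9) = 61/7.

61/7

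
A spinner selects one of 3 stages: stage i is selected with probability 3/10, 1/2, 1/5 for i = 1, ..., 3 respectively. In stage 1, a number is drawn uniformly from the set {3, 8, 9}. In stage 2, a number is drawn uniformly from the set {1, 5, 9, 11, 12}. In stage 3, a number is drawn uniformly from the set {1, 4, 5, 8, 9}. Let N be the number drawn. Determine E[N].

E[N | stage 1] = (3+8+9)/3 = 20/3.
E[N | stage 2] = (1+5+9+11+12)/5 = 38/5.
E[N | stage 3] = (1+4+5+8+9)/5 = 27/5.
E[N] = (3/10)·(20/3) + (1/2)·(38/5) + (1/5)·(27/5) = 172/25.

172/25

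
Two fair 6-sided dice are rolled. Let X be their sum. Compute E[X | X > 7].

28/3

P(X > 7) = 5/12.
Σ over the event: 8·5/36 + 9·1/9 + 10·1/12 + 11·1/18 + 12·1/36 = 35/9.
E[X | X > 7] = (35/9) / (5/12) = 28/3.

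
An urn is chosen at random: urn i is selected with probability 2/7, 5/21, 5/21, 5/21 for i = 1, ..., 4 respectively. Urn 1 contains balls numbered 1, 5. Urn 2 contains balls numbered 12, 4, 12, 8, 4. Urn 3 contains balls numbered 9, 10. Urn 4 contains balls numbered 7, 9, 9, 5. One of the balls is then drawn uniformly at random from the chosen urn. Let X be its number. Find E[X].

143/21

E[X | urn 1] = (1+5)/2 = 3.
E[X | urn 2] = (12+4+12+8+4)/5 = 8.
E[X | urn 3] = (9+10)/2 = 19/2.
E[X | urn 4] = (7+9+9+5)/4 = 15/2.
By the law of total expectation,
E[X] = (2/7)·(3) + (5/21)·(8) + (5/21)·(19/2) + (5/21)·(15/2) = 143/21.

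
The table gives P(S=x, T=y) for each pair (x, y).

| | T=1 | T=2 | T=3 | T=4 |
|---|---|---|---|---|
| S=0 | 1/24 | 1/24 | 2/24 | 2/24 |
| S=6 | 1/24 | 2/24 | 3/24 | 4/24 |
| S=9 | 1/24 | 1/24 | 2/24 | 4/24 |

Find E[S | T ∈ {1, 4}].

75/13

P(T ∈ {1, 4}) = 13/24.
Σ S·P over the event = 0·(1/24) + 0·(2/24) + 6·(1/24) + 6·(4/24) + 9·(1/24) + 9·(4/24) = 25/8.
E[S | T ∈ {1, 4}] = (25/8) / (13/24) = 75/13.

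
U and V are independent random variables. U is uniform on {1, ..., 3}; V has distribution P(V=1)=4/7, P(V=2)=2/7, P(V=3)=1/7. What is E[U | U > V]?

13/5

P(U > V) = 10/21.
Summing U·P(x,y) over outcomes with U > V gives 26/21.
E[U | U > V] = (26/21) / (10/21) = 13/5.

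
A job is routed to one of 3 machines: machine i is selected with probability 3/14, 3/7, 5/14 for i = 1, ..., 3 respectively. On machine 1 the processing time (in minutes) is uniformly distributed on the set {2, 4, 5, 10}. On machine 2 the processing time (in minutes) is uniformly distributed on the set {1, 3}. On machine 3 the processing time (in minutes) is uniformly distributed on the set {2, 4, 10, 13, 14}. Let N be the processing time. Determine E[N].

E[N | machine 1] = (2+4+5+10)/4 = 21/4.
E[N | machine 2] = (1+3)/2 = 2.
E[N | machine 3] = (2+4+10+13+14)/5 = 43/5.
E[N] = (3/14)·(21/4) + (3/7)·(2) + (5/14)·(43/5) = 283/56.

283/56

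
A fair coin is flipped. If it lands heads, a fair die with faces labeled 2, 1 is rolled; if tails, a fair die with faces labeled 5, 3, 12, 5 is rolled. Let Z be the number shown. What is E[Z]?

E[Z | heads] = (2+1)/2 = 3/2.
E[Z | tails] = (5+3+12+5)/4 = 25/4.
By the law of total expectation,
E[Z] = (1/2)·(3/2) + (1/2)·(25/4) = 31/8.

31/8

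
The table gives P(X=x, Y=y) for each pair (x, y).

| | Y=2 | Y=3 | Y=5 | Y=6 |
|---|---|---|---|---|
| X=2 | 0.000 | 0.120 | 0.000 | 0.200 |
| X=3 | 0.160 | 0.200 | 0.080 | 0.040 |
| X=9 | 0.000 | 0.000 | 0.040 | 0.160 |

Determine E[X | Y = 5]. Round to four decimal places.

5.0000

P(Y = 5) = 0.120.
Σ X·P over the event = 3·(0.080) + 9·(0.040) = 0.600.
E[X | Y = 5] = (0.600) / (0.120) = 5.0000.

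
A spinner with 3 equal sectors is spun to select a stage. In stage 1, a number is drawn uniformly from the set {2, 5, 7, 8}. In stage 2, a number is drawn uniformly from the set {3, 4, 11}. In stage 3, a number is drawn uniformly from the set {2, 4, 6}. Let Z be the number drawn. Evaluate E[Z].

31/6

E[Z | stage 1] = (2+5+7+8)/4 = 11/2.
E[Z | stage 2] = (3+4+11)/3 = 6.
E[Z | stage 3] = (2+4+6)/3 = 4.
E[Z] = (1/3)·(11/2) + (1/3)·(6) + (1/3)·(4) = 31/6.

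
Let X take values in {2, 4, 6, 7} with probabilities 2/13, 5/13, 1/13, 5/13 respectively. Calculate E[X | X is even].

15/4

P(X is even) = 8/13.
Σ over the event: 2·2/13 + 4·5/13 + 6·1/13 = 30/13.
E[X | X is even] = (30/13) / (8/13) = 15/4.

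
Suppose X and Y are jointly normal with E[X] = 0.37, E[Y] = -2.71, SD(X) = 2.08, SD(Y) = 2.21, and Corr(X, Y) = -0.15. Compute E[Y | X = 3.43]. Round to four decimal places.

-3.1977

For a bivariate normal, E[Y | X=x] = μ_Y + ρ·(σ_Y/σ_X)·(x − μ_X).
E[Y | X=3.43] = -2.71 + (-0.15)·(2.21/2.08)·(3.43 − (0.37)) = -2.71 + (-0.15937)·(3.06) = -3.1977.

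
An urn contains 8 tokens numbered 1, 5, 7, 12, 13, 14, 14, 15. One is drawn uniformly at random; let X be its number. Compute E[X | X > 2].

80/7

P(X > 2) = 7/8.
Σ over the event: 5·1/8 + 7·1/8 + 12·1/8 + 13·1/8 + 14·1/4 + 15·1/8 = 10.
E[X | X > 2] = (10) / (7/8) = 80/7.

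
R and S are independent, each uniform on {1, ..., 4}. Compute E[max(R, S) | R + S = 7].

4

P(R + S = 7) = 1/8.
Summing max(R,S)·P(x,y) over outcomes with R + S = 7 gives 1/2.
E[max(R, S) | R + S = 7] = (1/2) / (1/8) = 4.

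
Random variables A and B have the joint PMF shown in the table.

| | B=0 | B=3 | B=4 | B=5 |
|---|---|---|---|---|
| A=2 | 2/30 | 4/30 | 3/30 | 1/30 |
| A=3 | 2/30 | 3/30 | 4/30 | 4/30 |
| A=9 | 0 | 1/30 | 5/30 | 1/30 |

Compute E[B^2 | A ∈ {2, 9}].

P(A ∈ {2, 9}) = 17/30.
Σ B^2·P over the event = 0·(2/30) + 9·(4/30) + 16·(3/30) + 25·(1/30) + 9·(1/30) + 16·(5/30) + 25·(1/30) = 223/30.
E[B^2 | A ∈ {2, 9}] = (223/30) / (17/30) = 223/17.

223/17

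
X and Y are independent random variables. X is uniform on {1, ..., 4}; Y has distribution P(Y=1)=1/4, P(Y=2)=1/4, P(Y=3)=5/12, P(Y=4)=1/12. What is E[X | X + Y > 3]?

P(X + Y > 3) = 13/16.
Summing X·P(x,y) over outcomes with X + Y > 3 gives 9/4.
E[X | X + Y > 3] = (9/4) / (13/16) = 36/13.

36/13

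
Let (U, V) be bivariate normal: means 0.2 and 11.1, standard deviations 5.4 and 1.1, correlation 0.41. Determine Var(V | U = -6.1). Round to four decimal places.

1.0066

Var(V | U=x) = (1 − ρ²)·σ_V².
Var(V | U=-6.1) = (1.1)²·(1 − (0.41)²) = 1.21·0.8319 = 1.0066.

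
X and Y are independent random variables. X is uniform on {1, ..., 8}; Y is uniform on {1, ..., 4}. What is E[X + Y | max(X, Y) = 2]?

Outcomes with max(X, Y) = 2: (1,2), (2,1), (2,2), each with probability 1/32.
E[X + Y | max(X, Y) = 2] = (3 + 3 + 4) / 3 = 10/3.

10/3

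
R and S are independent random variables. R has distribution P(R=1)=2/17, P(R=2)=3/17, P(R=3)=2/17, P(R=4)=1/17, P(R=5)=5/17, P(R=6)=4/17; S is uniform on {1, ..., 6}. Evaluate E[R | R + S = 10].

53/10

P(R + S = 10) = 5/51.
Summing R·P(x,y) over outcomes with R + S = 10 gives 53/102.
E[R | R + S = 10] = (53/102) / (5/51) = 53/10.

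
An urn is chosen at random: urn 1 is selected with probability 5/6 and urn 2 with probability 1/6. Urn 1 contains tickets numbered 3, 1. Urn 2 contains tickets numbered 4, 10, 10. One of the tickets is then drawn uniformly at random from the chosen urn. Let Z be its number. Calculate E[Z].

3

E[Z | urn 1] = (3+1)/2 = 2.
E[Z | urn 2] = (4+10+10)/3 = 8.
E[Z] = (5/6)·(2) + (1/6)·(8) = 3.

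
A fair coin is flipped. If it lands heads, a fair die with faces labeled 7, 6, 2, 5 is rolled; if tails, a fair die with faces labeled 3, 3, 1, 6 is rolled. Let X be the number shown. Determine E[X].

E[X | heads] = (7+6+2+5)/4 = 5.
E[X | tails] = (3+3+1+6)/4 = 13/4.
E[X] = (1/2)·(5) + (1/2)·(13/4) = 33/8.

33/8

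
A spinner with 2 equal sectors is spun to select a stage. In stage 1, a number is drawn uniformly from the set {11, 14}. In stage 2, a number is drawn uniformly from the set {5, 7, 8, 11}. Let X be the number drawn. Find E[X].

E[X | stage 1] = (11+14)/2 = 25/2.
E[X | stage 2] = (5+7+8+11)/4 = 31/4.
By the law of total expectation,
E[X] = (1/2)·(25/2) + (1/2)·(31/4) = 81/8.

81/8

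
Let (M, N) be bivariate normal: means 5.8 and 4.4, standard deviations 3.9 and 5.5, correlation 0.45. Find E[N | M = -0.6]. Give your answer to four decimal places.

0.3385

E[N | M=x] = μ_N + ρ(σ_N/σ_M)(x − μ_M) for jointly normal variables.
E[N | M=-0.6] = 4.4 + (0.45)·(5.5/3.9)·(-0.6 − (5.8)) = 4.4 + (0.634615)·(-6.4) = 0.3385.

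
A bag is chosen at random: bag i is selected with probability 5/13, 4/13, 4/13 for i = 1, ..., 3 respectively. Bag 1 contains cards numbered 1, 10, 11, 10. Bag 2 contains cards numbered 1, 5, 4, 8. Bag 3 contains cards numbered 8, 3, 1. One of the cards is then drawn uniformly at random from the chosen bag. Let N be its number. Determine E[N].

E[N | bag 1] = (1+10+11+10)/4 = 8.
E[N | bag 2] = (1+5+4+8)/4 = 9/2.
E[N | bag 3] = (8+3+1)/3 = 4.
By the law of total expectation,
E[N] = (5/13)·(8) + (4/13)·(9/2) + (4/13)·(4) = 74/13.

74/13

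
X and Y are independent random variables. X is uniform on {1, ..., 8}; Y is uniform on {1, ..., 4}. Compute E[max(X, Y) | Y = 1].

P(Y = 1) = 1/4.
Summing max(X,Y)·P(x,y) over outcomes with Y = 1 gives 9/8.
E[max(X, Y) | Y = 1] = (9/8) / (1/4) = 9/2.

9/2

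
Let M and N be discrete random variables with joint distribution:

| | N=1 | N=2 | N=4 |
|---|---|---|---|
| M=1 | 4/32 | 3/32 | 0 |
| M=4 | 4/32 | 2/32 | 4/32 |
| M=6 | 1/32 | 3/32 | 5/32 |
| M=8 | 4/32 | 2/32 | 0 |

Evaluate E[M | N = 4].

46/9

P(N = 4) = 9/32.
Summing M·P(M=x,N=y) over the conditioning event gives 23/16.
E[M | N = 4] = (23/16) / (9/32) = 46/9.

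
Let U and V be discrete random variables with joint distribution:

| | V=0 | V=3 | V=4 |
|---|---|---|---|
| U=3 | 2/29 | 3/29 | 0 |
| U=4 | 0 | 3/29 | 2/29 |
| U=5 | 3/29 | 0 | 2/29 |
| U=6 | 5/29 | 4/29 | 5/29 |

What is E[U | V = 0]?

P(V = 0) = 10/29.
Summing U·P(U=x,V=y) over the conditioning event gives 51/29.
E[U | V = 0] = (51/29) / (10/29) = 51/10.

51/10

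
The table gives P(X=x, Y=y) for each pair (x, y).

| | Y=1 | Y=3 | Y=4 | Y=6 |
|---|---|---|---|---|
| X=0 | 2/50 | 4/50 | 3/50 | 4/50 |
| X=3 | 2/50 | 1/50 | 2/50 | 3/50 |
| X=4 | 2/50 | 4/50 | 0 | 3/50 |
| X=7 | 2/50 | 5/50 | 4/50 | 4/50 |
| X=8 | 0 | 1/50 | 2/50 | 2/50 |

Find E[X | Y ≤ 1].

P(Y ≤ 1) = 4/25.
Σ X·P over the event = 0·(2/50) + 3·(2/50) + 4·(2/50) + 7·(2/50) = 14/25.
E[X | Y ≤ 1] = (14/25) / (4/25) = 7/2.

7/2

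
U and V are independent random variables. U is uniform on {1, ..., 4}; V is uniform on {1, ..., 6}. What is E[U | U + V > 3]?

P(U + V > 3) = 7/8.
Summing U·P(x,y) over outcomes with U + V > 3 gives 7/3.
E[U | U + V > 3] = (7/3) / (7/8) = 8/3.

8/3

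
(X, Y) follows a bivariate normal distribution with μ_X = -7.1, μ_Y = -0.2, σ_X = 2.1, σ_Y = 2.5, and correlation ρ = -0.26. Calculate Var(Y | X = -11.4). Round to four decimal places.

5.8275

Var(Y | X=x) = (1 − ρ²)·σ_Y².
Var(Y | X=-11.4) = (2.5)²·(1 − (-0.26)²) = 6.25·0.9324 = 5.8275.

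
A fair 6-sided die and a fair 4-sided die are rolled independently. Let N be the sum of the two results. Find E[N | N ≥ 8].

26/3

P(N ≥ 8) = 1/4.
Σ over the event: 8·1/8 + 9·1/12 + 10·1/24 = 13/6.
E[N | N ≥ 8] = (13/6) / (1/4) = 26/3.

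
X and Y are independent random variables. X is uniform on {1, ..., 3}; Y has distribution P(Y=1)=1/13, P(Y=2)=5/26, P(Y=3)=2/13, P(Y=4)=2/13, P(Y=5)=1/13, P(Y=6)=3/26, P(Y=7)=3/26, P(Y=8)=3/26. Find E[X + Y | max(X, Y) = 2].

41/12

P(max(X, Y) = 2) = 2/13.
Summing (X+Y)·P(x,y) over outcomes with max(X, Y) = 2 gives 41/78.
E[X + Y | max(X, Y) = 2] = (41/78) / (2/13) = 41/12.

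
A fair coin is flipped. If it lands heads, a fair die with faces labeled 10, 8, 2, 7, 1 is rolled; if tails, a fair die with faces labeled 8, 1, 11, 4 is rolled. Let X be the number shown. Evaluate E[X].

E[X | heads] = (10+8+2+7+1)/5 = 28/5.
E[X | tails] = (8+1+11+4)/4 = 6.
By the law of total expectation,
E[X] = (1/2)·(28/5) + (1/2)·(6) = 29/5.

29/5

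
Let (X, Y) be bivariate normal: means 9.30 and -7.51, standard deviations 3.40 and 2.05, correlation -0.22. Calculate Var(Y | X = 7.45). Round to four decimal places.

For a bivariate normal, Var(Y | X=x) = σ_Y²(1 − ρ²).
Var(Y | X=7.45) = (2.05)²·(1 − (-0.22)²) = 4.2025·0.9516 = 3.9991.

3.9991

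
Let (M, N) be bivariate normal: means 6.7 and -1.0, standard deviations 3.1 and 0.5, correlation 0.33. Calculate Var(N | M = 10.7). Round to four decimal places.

Var(N | M=x) = (1 − ρ²)·σ_N².
Var(N | M=10.7) = (0.5)²·(1 − (0.33)²) = 0.25·0.8911 = 0.2228.

0.2228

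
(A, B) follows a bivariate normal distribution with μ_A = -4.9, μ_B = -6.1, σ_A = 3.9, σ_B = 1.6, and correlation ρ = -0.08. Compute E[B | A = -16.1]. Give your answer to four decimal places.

E[B | A=x] = μ_B + ρ(σ_B/σ_A)(x − μ_A) for jointly normal variables.
E[B | A=-16.1] = -6.1 + (-0.08)·(1.6/3.9)·(-16.1 − (-4.9)) = -6.1 + (-0.032821)·(-11.2) = -5.7324.

-5.7324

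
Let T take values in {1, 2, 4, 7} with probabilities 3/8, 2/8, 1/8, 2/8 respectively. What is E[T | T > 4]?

7

P(T > 4) = 1/4.
Σ over the event: 7·1/4 = 7/4.
E[T | T > 4] = (7/4) / (1/4) = 7.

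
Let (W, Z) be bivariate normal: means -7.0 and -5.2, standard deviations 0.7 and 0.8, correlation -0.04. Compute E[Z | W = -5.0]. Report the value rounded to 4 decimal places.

-5.2914

The regression of Z on W has slope ρ·σ_Z/σ_W and passes through (μ_W, μ_Z).
E[Z | W=-5.0] = -5.2 + (-0.04)·(0.8/0.7)·(-5.0 − (-7.0)) = -5.2 + (-0.045714)·(2) = -5.2914.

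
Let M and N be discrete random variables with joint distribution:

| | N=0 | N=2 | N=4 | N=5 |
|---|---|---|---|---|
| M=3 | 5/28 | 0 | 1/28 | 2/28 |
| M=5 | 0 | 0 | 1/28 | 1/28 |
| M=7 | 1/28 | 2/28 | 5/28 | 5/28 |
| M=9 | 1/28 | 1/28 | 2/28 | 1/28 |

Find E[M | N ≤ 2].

P(N ≤ 2) = 5/14.
Σ M·P over the event = 3·(5/28) + 7·(1/28) + 7·(2/28) + 9·(1/28) + 9·(1/28) = 27/14.
E[M | N ≤ 2] = (27/14) / (5/14) = 27/5.

27/5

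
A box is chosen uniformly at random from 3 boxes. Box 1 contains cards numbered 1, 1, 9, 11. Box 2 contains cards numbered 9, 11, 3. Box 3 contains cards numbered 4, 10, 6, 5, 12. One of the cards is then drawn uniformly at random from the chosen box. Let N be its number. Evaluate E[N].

617/90

E[N | box 1] = (1+1+9+11)/4 = 11/2.
E[N | box 2] = (9+11+3)/3 = 23/3.
E[N | box 3] = (4+10+6+5+12)/5 = 37/5.
E[N] = (1/3)·(11/2) + (1/3)·(23/3) + (1/3)·(37/5) = 617/90.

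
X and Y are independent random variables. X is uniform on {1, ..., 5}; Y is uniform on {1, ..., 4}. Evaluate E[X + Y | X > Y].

P(X > Y) = 1/2.
Summing (X+Y)·P(x,y) over outcomes with X > Y gives 3.
E[X + Y | X > Y] = (3) / (1/2) = 6.

6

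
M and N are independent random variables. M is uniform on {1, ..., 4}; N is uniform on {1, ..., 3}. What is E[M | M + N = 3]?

3/2

Outcomes with M + N = 3: (1,2), (2,1), each with probability 1/12.
E[M | M + N = 3] = (1 + 2) / 2 = 3/2.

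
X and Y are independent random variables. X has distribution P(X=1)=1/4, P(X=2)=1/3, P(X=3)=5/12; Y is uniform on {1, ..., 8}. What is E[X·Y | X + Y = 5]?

11/2

P(X + Y = 5) = 1/8.
Summing XY·P(x,y) over outcomes with X + Y = 5 gives 11/16.
E[X·Y | X + Y = 5] = (11/16) / (1/8) = 11/2.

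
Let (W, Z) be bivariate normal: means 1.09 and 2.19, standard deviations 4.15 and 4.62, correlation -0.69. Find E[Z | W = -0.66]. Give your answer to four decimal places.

E[Z | W=x] = μ_Z + ρ(σ_Z/σ_W)(x − μ_W) for jointly normal variables.
E[Z | W=-0.66] = 2.19 + (-0.69)·(4.62/4.15)·(-0.66 − (1.09)) = 2.19 + (-0.768145)·(-1.75) = 3.5343.

3.5343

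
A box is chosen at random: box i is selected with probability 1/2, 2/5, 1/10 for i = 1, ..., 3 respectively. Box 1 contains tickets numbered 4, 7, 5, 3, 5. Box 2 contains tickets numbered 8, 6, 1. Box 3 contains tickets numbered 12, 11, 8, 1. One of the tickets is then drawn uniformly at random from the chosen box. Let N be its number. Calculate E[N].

26/5

E[N | box 1] = (4+7+5+3+5)/5 = 24/5.
E[N | box 2] = (8+6+1)/3 = 5.
E[N | box 3] = (12+11+8+1)/4 = 8.
By the law of total expectation,
E[N] = (1/2)·(24/5) + (2/5)·(5) + (1/10)·(8) = 26/5.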